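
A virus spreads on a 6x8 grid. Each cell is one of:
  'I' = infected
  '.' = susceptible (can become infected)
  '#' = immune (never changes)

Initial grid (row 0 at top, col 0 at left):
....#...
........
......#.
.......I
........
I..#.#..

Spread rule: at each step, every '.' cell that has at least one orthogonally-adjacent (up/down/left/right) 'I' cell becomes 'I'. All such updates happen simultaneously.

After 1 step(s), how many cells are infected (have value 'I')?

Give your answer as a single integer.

Step 0 (initial): 2 infected
Step 1: +5 new -> 7 infected

Answer: 7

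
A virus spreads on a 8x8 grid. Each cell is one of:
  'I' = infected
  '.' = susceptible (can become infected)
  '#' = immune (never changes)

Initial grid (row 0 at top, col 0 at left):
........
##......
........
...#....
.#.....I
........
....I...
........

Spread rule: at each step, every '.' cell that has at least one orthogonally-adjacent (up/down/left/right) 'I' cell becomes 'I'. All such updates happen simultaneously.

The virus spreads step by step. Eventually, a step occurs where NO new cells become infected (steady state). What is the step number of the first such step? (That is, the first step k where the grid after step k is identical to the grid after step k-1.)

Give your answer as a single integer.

Answer: 11

Derivation:
Step 0 (initial): 2 infected
Step 1: +7 new -> 9 infected
Step 2: +12 new -> 21 infected
Step 3: +10 new -> 31 infected
Step 4: +8 new -> 39 infected
Step 5: +7 new -> 46 infected
Step 6: +6 new -> 52 infected
Step 7: +4 new -> 56 infected
Step 8: +2 new -> 58 infected
Step 9: +1 new -> 59 infected
Step 10: +1 new -> 60 infected
Step 11: +0 new -> 60 infected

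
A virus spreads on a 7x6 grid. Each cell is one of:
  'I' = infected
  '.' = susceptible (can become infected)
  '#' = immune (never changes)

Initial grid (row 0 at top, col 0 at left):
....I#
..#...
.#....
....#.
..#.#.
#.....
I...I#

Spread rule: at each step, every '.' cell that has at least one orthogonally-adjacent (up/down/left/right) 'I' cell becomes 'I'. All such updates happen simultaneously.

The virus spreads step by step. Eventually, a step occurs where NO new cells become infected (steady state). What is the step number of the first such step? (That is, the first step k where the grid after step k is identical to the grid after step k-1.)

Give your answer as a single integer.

Answer: 7

Derivation:
Step 0 (initial): 3 infected
Step 1: +5 new -> 8 infected
Step 2: +8 new -> 16 infected
Step 3: +7 new -> 23 infected
Step 4: +7 new -> 30 infected
Step 5: +3 new -> 33 infected
Step 6: +1 new -> 34 infected
Step 7: +0 new -> 34 infected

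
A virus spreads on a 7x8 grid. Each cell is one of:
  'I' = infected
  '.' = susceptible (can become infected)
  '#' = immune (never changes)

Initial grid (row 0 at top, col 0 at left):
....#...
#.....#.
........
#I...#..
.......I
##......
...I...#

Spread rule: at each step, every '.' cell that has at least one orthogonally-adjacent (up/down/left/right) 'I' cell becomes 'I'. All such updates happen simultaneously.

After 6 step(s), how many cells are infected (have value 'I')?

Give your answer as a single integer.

Answer: 48

Derivation:
Step 0 (initial): 3 infected
Step 1: +9 new -> 12 infected
Step 2: +15 new -> 27 infected
Step 3: +10 new -> 37 infected
Step 4: +6 new -> 43 infected
Step 5: +4 new -> 47 infected
Step 6: +1 new -> 48 infected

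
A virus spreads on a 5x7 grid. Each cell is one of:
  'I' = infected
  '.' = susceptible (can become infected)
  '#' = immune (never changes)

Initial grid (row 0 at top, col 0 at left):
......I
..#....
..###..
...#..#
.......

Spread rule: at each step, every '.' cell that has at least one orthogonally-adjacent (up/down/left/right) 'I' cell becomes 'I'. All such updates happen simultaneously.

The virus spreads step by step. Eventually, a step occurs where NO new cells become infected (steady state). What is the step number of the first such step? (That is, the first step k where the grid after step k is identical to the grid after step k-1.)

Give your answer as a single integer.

Answer: 11

Derivation:
Step 0 (initial): 1 infected
Step 1: +2 new -> 3 infected
Step 2: +3 new -> 6 infected
Step 3: +3 new -> 9 infected
Step 4: +3 new -> 12 infected
Step 5: +3 new -> 15 infected
Step 6: +4 new -> 19 infected
Step 7: +3 new -> 22 infected
Step 8: +3 new -> 25 infected
Step 9: +3 new -> 28 infected
Step 10: +1 new -> 29 infected
Step 11: +0 new -> 29 infected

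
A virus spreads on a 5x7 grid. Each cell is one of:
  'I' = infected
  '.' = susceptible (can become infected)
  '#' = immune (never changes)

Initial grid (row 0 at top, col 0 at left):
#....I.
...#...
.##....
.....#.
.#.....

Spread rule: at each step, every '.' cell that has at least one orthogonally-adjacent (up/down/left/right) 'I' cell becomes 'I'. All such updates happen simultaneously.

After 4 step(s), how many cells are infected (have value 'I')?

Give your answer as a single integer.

Answer: 16

Derivation:
Step 0 (initial): 1 infected
Step 1: +3 new -> 4 infected
Step 2: +4 new -> 8 infected
Step 3: +3 new -> 11 infected
Step 4: +5 new -> 16 infected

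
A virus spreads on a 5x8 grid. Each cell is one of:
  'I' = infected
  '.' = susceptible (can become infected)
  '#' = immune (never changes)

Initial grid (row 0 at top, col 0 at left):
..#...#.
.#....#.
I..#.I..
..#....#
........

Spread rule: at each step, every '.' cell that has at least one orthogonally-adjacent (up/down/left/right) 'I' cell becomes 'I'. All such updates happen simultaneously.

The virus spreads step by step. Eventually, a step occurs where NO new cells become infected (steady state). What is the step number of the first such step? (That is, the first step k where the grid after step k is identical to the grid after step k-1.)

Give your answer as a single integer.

Answer: 5

Derivation:
Step 0 (initial): 2 infected
Step 1: +7 new -> 9 infected
Step 2: +10 new -> 19 infected
Step 3: +9 new -> 28 infected
Step 4: +5 new -> 33 infected
Step 5: +0 new -> 33 infected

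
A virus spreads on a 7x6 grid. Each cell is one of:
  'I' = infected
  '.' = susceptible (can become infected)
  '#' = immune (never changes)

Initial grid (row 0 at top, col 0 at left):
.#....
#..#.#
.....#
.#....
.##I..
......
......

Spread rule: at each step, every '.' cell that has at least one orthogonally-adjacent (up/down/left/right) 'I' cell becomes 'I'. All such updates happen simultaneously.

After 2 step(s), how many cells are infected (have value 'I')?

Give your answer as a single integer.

Step 0 (initial): 1 infected
Step 1: +3 new -> 4 infected
Step 2: +7 new -> 11 infected

Answer: 11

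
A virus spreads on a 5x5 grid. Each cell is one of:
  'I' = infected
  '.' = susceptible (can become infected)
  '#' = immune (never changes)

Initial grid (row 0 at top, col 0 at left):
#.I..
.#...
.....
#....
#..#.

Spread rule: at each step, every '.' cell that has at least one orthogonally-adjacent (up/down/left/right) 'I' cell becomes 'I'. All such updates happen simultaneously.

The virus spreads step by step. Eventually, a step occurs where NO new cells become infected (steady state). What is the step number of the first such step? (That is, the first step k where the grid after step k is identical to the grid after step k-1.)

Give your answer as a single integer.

Answer: 7

Derivation:
Step 0 (initial): 1 infected
Step 1: +3 new -> 4 infected
Step 2: +3 new -> 7 infected
Step 3: +4 new -> 11 infected
Step 4: +5 new -> 16 infected
Step 5: +3 new -> 19 infected
Step 6: +1 new -> 20 infected
Step 7: +0 new -> 20 infected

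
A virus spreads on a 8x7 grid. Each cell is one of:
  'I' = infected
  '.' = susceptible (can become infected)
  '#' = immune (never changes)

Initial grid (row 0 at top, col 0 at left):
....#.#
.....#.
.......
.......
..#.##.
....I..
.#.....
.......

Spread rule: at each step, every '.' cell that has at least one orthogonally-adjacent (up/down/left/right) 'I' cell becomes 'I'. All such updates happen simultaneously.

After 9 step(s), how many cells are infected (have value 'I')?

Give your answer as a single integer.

Step 0 (initial): 1 infected
Step 1: +3 new -> 4 infected
Step 2: +6 new -> 10 infected
Step 3: +7 new -> 17 infected
Step 4: +8 new -> 25 infected
Step 5: +9 new -> 34 infected
Step 6: +8 new -> 42 infected
Step 7: +3 new -> 45 infected
Step 8: +2 new -> 47 infected
Step 9: +1 new -> 48 infected

Answer: 48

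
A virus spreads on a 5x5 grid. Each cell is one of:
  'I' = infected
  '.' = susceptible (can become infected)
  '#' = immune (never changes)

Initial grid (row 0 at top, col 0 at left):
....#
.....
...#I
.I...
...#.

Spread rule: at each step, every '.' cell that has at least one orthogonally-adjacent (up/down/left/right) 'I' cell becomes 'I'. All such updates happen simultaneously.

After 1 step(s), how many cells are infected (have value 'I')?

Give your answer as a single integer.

Step 0 (initial): 2 infected
Step 1: +6 new -> 8 infected

Answer: 8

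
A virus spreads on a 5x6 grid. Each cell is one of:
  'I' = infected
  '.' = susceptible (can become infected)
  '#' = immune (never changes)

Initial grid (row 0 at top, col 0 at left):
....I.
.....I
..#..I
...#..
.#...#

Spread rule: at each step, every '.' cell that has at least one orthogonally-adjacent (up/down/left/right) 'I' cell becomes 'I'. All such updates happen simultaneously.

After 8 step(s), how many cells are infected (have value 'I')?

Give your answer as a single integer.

Answer: 26

Derivation:
Step 0 (initial): 3 infected
Step 1: +5 new -> 8 infected
Step 2: +4 new -> 12 infected
Step 3: +3 new -> 15 infected
Step 4: +3 new -> 18 infected
Step 5: +3 new -> 21 infected
Step 6: +3 new -> 24 infected
Step 7: +1 new -> 25 infected
Step 8: +1 new -> 26 infected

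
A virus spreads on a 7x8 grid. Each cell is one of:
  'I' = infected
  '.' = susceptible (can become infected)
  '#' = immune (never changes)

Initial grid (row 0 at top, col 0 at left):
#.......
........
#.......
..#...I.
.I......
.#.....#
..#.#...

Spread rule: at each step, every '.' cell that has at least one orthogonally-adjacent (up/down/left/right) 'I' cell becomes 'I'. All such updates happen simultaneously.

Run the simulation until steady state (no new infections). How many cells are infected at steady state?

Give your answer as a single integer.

Step 0 (initial): 2 infected
Step 1: +7 new -> 9 infected
Step 2: +12 new -> 21 infected
Step 3: +12 new -> 33 infected
Step 4: +12 new -> 45 infected
Step 5: +3 new -> 48 infected
Step 6: +1 new -> 49 infected
Step 7: +0 new -> 49 infected

Answer: 49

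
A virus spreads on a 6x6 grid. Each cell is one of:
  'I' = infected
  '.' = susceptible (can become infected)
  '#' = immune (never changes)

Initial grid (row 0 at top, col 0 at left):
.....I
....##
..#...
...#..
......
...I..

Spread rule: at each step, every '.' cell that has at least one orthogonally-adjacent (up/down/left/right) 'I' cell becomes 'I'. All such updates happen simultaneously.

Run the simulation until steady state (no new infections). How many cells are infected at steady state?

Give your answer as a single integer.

Answer: 32

Derivation:
Step 0 (initial): 2 infected
Step 1: +4 new -> 6 infected
Step 2: +5 new -> 11 infected
Step 3: +7 new -> 18 infected
Step 4: +7 new -> 25 infected
Step 5: +5 new -> 30 infected
Step 6: +2 new -> 32 infected
Step 7: +0 new -> 32 infected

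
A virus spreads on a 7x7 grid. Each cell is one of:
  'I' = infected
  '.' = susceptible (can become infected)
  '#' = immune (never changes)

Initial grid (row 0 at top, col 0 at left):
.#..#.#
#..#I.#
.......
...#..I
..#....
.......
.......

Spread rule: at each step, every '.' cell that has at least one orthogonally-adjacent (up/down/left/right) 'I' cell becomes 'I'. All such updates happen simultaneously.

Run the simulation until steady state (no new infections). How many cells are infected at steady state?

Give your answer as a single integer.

Answer: 40

Derivation:
Step 0 (initial): 2 infected
Step 1: +5 new -> 7 infected
Step 2: +6 new -> 13 infected
Step 3: +4 new -> 17 infected
Step 4: +6 new -> 23 infected
Step 5: +6 new -> 29 infected
Step 6: +5 new -> 34 infected
Step 7: +3 new -> 37 infected
Step 8: +2 new -> 39 infected
Step 9: +1 new -> 40 infected
Step 10: +0 new -> 40 infected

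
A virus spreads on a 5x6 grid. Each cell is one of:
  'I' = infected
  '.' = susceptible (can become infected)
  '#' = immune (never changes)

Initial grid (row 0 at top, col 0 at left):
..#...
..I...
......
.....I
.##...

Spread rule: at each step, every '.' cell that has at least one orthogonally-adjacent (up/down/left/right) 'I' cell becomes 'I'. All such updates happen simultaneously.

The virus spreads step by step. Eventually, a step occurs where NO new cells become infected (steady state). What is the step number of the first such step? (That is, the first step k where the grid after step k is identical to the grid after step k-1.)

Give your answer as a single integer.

Step 0 (initial): 2 infected
Step 1: +6 new -> 8 infected
Step 2: +11 new -> 19 infected
Step 3: +6 new -> 25 infected
Step 4: +1 new -> 26 infected
Step 5: +1 new -> 27 infected
Step 6: +0 new -> 27 infected

Answer: 6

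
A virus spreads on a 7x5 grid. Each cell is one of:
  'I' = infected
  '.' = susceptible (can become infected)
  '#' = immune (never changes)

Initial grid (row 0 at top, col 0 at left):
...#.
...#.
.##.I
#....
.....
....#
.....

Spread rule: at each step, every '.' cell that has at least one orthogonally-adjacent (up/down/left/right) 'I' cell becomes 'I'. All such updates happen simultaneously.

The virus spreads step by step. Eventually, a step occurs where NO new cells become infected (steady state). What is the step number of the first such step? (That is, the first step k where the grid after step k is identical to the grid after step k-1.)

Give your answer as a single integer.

Answer: 9

Derivation:
Step 0 (initial): 1 infected
Step 1: +3 new -> 4 infected
Step 2: +3 new -> 7 infected
Step 3: +2 new -> 9 infected
Step 4: +3 new -> 12 infected
Step 5: +3 new -> 15 infected
Step 6: +4 new -> 19 infected
Step 7: +2 new -> 21 infected
Step 8: +1 new -> 22 infected
Step 9: +0 new -> 22 infected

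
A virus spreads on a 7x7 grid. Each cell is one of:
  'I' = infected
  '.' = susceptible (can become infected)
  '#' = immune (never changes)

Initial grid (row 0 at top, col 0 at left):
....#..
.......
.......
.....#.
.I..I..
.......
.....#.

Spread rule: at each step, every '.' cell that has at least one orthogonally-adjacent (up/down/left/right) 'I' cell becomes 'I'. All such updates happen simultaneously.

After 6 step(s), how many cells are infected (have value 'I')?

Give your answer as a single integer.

Step 0 (initial): 2 infected
Step 1: +8 new -> 10 infected
Step 2: +12 new -> 22 infected
Step 3: +11 new -> 33 infected
Step 4: +7 new -> 40 infected
Step 5: +5 new -> 45 infected
Step 6: +1 new -> 46 infected

Answer: 46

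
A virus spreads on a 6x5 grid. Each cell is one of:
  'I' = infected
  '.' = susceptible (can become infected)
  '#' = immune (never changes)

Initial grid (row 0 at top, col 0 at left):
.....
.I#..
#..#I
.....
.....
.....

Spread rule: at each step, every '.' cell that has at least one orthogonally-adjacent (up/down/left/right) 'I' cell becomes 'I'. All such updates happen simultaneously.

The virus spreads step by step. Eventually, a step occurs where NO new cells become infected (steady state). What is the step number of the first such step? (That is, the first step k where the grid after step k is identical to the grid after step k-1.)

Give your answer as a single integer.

Step 0 (initial): 2 infected
Step 1: +5 new -> 7 infected
Step 2: +8 new -> 15 infected
Step 3: +6 new -> 21 infected
Step 4: +4 new -> 25 infected
Step 5: +2 new -> 27 infected
Step 6: +0 new -> 27 infected

Answer: 6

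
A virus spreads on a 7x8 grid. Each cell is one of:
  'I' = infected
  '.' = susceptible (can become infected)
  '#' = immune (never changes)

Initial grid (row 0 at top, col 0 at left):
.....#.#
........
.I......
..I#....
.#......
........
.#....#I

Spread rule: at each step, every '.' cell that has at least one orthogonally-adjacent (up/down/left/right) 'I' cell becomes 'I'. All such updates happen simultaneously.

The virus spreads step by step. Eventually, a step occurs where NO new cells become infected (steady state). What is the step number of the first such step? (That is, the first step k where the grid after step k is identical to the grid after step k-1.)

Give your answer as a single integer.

Answer: 8

Derivation:
Step 0 (initial): 3 infected
Step 1: +6 new -> 9 infected
Step 2: +9 new -> 18 infected
Step 3: +12 new -> 30 infected
Step 4: +11 new -> 41 infected
Step 5: +7 new -> 48 infected
Step 6: +1 new -> 49 infected
Step 7: +1 new -> 50 infected
Step 8: +0 new -> 50 infected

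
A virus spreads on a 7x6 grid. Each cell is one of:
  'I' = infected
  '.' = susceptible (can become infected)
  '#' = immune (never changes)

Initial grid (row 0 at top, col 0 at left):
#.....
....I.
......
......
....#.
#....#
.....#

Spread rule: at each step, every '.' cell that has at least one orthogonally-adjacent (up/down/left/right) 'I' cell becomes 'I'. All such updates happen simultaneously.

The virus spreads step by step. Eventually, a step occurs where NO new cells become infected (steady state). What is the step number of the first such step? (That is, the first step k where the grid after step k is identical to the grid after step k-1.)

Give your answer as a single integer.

Step 0 (initial): 1 infected
Step 1: +4 new -> 5 infected
Step 2: +6 new -> 11 infected
Step 3: +5 new -> 16 infected
Step 4: +6 new -> 22 infected
Step 5: +4 new -> 26 infected
Step 6: +5 new -> 31 infected
Step 7: +4 new -> 35 infected
Step 8: +1 new -> 36 infected
Step 9: +1 new -> 37 infected
Step 10: +0 new -> 37 infected

Answer: 10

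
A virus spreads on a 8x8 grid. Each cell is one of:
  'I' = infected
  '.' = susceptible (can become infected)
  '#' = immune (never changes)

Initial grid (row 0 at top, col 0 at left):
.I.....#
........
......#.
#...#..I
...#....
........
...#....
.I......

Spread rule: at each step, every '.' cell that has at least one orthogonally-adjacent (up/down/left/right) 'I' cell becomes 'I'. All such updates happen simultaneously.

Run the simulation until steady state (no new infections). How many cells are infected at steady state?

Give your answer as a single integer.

Step 0 (initial): 3 infected
Step 1: +9 new -> 12 infected
Step 2: +12 new -> 24 infected
Step 3: +14 new -> 38 infected
Step 4: +16 new -> 54 infected
Step 5: +4 new -> 58 infected
Step 6: +0 new -> 58 infected

Answer: 58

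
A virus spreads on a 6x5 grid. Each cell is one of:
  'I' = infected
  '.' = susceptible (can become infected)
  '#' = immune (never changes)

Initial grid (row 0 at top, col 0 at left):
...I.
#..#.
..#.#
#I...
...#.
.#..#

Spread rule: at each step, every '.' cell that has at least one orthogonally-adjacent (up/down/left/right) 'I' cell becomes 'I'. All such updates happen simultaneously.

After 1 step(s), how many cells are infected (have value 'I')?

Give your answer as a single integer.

Step 0 (initial): 2 infected
Step 1: +5 new -> 7 infected

Answer: 7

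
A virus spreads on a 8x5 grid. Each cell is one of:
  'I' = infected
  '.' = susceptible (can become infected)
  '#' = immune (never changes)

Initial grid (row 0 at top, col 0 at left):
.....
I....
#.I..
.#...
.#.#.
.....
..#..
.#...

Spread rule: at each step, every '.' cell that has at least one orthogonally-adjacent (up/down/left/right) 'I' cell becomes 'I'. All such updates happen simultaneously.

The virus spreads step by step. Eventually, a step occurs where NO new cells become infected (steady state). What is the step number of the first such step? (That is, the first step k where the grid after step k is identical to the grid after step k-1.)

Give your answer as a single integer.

Step 0 (initial): 2 infected
Step 1: +6 new -> 8 infected
Step 2: +6 new -> 14 infected
Step 3: +4 new -> 18 infected
Step 4: +4 new -> 22 infected
Step 5: +4 new -> 26 infected
Step 6: +4 new -> 30 infected
Step 7: +4 new -> 34 infected
Step 8: +0 new -> 34 infected

Answer: 8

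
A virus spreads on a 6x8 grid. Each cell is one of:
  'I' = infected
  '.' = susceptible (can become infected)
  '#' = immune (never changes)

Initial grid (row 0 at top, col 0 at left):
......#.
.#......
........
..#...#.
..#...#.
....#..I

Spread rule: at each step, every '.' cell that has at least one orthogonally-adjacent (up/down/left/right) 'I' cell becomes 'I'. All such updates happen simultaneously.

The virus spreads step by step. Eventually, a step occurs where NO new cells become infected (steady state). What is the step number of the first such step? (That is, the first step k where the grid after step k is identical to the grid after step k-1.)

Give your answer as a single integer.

Step 0 (initial): 1 infected
Step 1: +2 new -> 3 infected
Step 2: +2 new -> 5 infected
Step 3: +2 new -> 7 infected
Step 4: +4 new -> 11 infected
Step 5: +5 new -> 16 infected
Step 6: +4 new -> 20 infected
Step 7: +4 new -> 24 infected
Step 8: +4 new -> 28 infected
Step 9: +5 new -> 33 infected
Step 10: +4 new -> 37 infected
Step 11: +3 new -> 40 infected
Step 12: +1 new -> 41 infected
Step 13: +0 new -> 41 infected

Answer: 13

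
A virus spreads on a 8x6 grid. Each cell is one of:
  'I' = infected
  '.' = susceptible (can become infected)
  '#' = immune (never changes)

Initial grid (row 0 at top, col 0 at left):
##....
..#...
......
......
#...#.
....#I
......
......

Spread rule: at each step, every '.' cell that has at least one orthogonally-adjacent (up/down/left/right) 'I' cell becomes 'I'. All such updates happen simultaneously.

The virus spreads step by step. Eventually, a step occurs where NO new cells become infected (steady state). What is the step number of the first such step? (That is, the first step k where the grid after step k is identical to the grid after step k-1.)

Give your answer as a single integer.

Answer: 10

Derivation:
Step 0 (initial): 1 infected
Step 1: +2 new -> 3 infected
Step 2: +3 new -> 6 infected
Step 3: +4 new -> 10 infected
Step 4: +6 new -> 16 infected
Step 5: +8 new -> 24 infected
Step 6: +8 new -> 32 infected
Step 7: +6 new -> 38 infected
Step 8: +3 new -> 41 infected
Step 9: +1 new -> 42 infected
Step 10: +0 new -> 42 infected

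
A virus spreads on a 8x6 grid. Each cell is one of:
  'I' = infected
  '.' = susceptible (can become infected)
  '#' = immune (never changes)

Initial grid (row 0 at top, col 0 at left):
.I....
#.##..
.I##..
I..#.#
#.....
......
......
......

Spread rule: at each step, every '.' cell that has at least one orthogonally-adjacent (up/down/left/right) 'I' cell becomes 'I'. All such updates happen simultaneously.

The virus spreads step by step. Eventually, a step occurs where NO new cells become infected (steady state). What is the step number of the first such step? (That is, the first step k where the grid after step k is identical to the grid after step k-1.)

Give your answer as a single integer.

Step 0 (initial): 3 infected
Step 1: +5 new -> 8 infected
Step 2: +3 new -> 11 infected
Step 3: +3 new -> 14 infected
Step 4: +6 new -> 20 infected
Step 5: +7 new -> 27 infected
Step 6: +7 new -> 34 infected
Step 7: +3 new -> 37 infected
Step 8: +2 new -> 39 infected
Step 9: +1 new -> 40 infected
Step 10: +0 new -> 40 infected

Answer: 10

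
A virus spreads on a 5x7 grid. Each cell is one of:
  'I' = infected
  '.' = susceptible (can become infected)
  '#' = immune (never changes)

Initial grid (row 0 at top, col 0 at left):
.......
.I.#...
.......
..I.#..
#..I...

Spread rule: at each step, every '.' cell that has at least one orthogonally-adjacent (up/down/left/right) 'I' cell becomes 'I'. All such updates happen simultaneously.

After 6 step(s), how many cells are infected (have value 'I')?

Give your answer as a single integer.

Step 0 (initial): 3 infected
Step 1: +9 new -> 12 infected
Step 2: +7 new -> 19 infected
Step 3: +4 new -> 23 infected
Step 4: +4 new -> 27 infected
Step 5: +3 new -> 30 infected
Step 6: +2 new -> 32 infected

Answer: 32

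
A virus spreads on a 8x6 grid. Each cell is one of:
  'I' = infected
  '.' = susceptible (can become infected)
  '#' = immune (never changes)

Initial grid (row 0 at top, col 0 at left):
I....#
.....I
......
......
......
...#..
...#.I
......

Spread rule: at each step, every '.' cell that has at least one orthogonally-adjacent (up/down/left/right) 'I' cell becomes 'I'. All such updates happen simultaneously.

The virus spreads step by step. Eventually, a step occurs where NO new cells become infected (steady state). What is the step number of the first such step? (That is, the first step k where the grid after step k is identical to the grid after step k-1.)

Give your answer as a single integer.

Answer: 7

Derivation:
Step 0 (initial): 3 infected
Step 1: +7 new -> 10 infected
Step 2: +10 new -> 20 infected
Step 3: +8 new -> 28 infected
Step 4: +6 new -> 34 infected
Step 5: +6 new -> 40 infected
Step 6: +5 new -> 45 infected
Step 7: +0 new -> 45 infected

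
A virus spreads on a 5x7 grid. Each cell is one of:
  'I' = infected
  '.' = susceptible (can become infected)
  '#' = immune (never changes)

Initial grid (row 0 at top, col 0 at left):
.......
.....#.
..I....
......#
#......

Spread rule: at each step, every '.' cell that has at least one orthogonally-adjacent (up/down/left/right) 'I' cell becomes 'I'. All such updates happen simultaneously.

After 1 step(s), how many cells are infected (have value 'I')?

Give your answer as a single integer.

Step 0 (initial): 1 infected
Step 1: +4 new -> 5 infected

Answer: 5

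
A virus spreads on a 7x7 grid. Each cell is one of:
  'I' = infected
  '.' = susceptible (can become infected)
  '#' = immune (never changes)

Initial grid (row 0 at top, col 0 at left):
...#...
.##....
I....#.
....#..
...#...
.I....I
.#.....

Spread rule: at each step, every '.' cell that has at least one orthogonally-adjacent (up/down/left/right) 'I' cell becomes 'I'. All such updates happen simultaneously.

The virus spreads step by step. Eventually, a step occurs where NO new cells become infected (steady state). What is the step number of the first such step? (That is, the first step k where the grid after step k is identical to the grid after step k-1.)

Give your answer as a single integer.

Answer: 7

Derivation:
Step 0 (initial): 3 infected
Step 1: +9 new -> 12 infected
Step 2: +12 new -> 24 infected
Step 3: +8 new -> 32 infected
Step 4: +5 new -> 37 infected
Step 5: +3 new -> 40 infected
Step 6: +2 new -> 42 infected
Step 7: +0 new -> 42 infected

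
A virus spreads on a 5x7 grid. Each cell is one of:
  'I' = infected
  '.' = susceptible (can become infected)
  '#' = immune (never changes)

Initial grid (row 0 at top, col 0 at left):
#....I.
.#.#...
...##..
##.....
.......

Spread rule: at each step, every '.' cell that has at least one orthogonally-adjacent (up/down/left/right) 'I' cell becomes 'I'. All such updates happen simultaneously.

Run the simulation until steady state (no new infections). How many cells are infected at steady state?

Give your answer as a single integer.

Answer: 28

Derivation:
Step 0 (initial): 1 infected
Step 1: +3 new -> 4 infected
Step 2: +4 new -> 8 infected
Step 3: +3 new -> 11 infected
Step 4: +5 new -> 16 infected
Step 5: +4 new -> 20 infected
Step 6: +3 new -> 23 infected
Step 7: +2 new -> 25 infected
Step 8: +2 new -> 27 infected
Step 9: +1 new -> 28 infected
Step 10: +0 new -> 28 infected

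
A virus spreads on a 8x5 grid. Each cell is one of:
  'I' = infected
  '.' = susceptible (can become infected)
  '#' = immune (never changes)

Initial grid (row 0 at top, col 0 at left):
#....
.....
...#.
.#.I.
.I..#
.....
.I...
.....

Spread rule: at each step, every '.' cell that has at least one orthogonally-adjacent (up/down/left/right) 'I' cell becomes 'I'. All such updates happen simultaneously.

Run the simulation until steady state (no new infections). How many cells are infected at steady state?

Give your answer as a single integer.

Step 0 (initial): 3 infected
Step 1: +9 new -> 12 infected
Step 2: +9 new -> 21 infected
Step 3: +7 new -> 28 infected
Step 4: +6 new -> 34 infected
Step 5: +2 new -> 36 infected
Step 6: +0 new -> 36 infected

Answer: 36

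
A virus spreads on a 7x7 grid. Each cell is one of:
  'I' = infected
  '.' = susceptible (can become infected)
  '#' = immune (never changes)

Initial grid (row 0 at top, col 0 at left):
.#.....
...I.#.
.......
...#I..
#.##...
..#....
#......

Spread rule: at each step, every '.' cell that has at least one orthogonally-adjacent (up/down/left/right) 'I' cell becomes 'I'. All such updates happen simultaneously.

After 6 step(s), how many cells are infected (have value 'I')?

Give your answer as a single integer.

Step 0 (initial): 2 infected
Step 1: +7 new -> 9 infected
Step 2: +8 new -> 17 infected
Step 3: +9 new -> 26 infected
Step 4: +8 new -> 34 infected
Step 5: +4 new -> 38 infected
Step 6: +2 new -> 40 infected

Answer: 40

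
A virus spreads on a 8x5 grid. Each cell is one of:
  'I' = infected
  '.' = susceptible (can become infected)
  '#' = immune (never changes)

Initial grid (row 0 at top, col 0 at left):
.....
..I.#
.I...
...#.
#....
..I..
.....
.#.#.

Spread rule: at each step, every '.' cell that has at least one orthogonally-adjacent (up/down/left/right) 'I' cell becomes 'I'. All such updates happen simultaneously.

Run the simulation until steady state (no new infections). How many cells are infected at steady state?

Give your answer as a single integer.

Answer: 35

Derivation:
Step 0 (initial): 3 infected
Step 1: +10 new -> 13 infected
Step 2: +13 new -> 26 infected
Step 3: +6 new -> 32 infected
Step 4: +3 new -> 35 infected
Step 5: +0 new -> 35 infected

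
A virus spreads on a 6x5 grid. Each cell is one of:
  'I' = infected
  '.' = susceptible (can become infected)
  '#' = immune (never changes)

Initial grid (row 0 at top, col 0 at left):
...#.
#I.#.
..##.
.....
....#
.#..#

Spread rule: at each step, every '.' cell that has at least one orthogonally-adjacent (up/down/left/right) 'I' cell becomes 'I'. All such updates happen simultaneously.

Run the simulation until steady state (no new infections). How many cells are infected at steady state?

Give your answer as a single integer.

Answer: 22

Derivation:
Step 0 (initial): 1 infected
Step 1: +3 new -> 4 infected
Step 2: +4 new -> 8 infected
Step 3: +3 new -> 11 infected
Step 4: +3 new -> 14 infected
Step 5: +4 new -> 18 infected
Step 6: +2 new -> 20 infected
Step 7: +1 new -> 21 infected
Step 8: +1 new -> 22 infected
Step 9: +0 new -> 22 infected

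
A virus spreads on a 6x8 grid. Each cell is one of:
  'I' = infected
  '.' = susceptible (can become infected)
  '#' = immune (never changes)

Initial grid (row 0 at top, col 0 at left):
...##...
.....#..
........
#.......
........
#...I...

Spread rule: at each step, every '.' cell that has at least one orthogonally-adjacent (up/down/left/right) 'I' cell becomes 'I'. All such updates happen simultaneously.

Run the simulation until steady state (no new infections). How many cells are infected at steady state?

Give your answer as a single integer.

Answer: 43

Derivation:
Step 0 (initial): 1 infected
Step 1: +3 new -> 4 infected
Step 2: +5 new -> 9 infected
Step 3: +7 new -> 16 infected
Step 4: +7 new -> 23 infected
Step 5: +6 new -> 29 infected
Step 6: +4 new -> 33 infected
Step 7: +5 new -> 38 infected
Step 8: +4 new -> 42 infected
Step 9: +1 new -> 43 infected
Step 10: +0 new -> 43 infected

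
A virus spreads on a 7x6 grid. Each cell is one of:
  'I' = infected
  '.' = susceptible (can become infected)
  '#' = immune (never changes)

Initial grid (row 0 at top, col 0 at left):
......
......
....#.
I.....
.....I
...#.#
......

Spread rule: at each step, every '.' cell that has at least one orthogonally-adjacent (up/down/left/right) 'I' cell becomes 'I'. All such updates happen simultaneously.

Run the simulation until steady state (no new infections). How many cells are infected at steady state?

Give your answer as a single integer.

Step 0 (initial): 2 infected
Step 1: +5 new -> 7 infected
Step 2: +9 new -> 16 infected
Step 3: +9 new -> 25 infected
Step 4: +9 new -> 34 infected
Step 5: +4 new -> 38 infected
Step 6: +1 new -> 39 infected
Step 7: +0 new -> 39 infected

Answer: 39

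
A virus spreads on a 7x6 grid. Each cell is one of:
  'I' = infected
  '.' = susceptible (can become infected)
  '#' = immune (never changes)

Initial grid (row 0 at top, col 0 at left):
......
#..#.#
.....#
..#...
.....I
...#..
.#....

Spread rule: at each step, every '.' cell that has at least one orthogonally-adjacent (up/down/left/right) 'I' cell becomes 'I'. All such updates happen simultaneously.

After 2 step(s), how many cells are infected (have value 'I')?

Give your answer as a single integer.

Step 0 (initial): 1 infected
Step 1: +3 new -> 4 infected
Step 2: +4 new -> 8 infected

Answer: 8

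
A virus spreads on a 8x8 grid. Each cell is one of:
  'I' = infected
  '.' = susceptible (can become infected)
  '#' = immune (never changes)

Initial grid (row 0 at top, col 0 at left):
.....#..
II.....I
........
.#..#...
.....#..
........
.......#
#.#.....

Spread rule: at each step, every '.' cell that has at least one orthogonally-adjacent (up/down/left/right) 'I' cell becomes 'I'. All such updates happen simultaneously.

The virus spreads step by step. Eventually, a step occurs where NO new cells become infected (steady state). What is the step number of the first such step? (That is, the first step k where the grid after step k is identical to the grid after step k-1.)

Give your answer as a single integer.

Answer: 10

Derivation:
Step 0 (initial): 3 infected
Step 1: +8 new -> 11 infected
Step 2: +8 new -> 19 infected
Step 3: +8 new -> 27 infected
Step 4: +9 new -> 36 infected
Step 5: +5 new -> 41 infected
Step 6: +6 new -> 47 infected
Step 7: +5 new -> 52 infected
Step 8: +4 new -> 56 infected
Step 9: +1 new -> 57 infected
Step 10: +0 new -> 57 infected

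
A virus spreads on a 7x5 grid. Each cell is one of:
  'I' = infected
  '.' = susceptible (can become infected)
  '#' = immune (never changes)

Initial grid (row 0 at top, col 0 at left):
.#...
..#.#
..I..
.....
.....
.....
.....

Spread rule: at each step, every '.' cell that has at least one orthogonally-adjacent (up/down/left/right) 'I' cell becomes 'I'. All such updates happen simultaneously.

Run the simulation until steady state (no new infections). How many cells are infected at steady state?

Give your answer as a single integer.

Answer: 32

Derivation:
Step 0 (initial): 1 infected
Step 1: +3 new -> 4 infected
Step 2: +7 new -> 11 infected
Step 3: +7 new -> 18 infected
Step 4: +8 new -> 26 infected
Step 5: +4 new -> 30 infected
Step 6: +2 new -> 32 infected
Step 7: +0 new -> 32 infected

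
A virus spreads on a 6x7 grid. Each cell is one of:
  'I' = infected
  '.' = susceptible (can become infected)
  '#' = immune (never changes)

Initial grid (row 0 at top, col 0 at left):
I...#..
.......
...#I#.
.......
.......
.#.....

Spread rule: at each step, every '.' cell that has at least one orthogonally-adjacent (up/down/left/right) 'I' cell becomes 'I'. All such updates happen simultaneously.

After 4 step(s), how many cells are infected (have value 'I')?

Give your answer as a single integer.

Answer: 34

Derivation:
Step 0 (initial): 2 infected
Step 1: +4 new -> 6 infected
Step 2: +8 new -> 14 infected
Step 3: +11 new -> 25 infected
Step 4: +9 new -> 34 infected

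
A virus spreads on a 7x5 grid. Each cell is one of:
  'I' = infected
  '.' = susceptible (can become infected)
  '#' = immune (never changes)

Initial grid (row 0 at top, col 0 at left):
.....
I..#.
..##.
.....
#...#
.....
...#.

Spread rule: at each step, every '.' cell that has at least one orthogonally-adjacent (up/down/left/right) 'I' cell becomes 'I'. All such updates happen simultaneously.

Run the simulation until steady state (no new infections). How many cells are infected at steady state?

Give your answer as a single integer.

Step 0 (initial): 1 infected
Step 1: +3 new -> 4 infected
Step 2: +4 new -> 8 infected
Step 3: +2 new -> 10 infected
Step 4: +3 new -> 13 infected
Step 5: +4 new -> 17 infected
Step 6: +6 new -> 23 infected
Step 7: +4 new -> 27 infected
Step 8: +1 new -> 28 infected
Step 9: +1 new -> 29 infected
Step 10: +0 new -> 29 infected

Answer: 29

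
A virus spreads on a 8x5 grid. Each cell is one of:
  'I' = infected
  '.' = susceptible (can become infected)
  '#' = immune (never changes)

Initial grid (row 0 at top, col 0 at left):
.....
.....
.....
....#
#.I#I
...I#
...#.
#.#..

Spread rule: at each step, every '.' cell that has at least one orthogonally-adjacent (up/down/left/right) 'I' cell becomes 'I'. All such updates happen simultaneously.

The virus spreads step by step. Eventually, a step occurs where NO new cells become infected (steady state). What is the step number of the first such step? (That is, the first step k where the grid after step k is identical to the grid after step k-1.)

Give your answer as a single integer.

Step 0 (initial): 3 infected
Step 1: +3 new -> 6 infected
Step 2: +5 new -> 11 infected
Step 3: +6 new -> 17 infected
Step 4: +7 new -> 24 infected
Step 5: +4 new -> 28 infected
Step 6: +2 new -> 30 infected
Step 7: +0 new -> 30 infected

Answer: 7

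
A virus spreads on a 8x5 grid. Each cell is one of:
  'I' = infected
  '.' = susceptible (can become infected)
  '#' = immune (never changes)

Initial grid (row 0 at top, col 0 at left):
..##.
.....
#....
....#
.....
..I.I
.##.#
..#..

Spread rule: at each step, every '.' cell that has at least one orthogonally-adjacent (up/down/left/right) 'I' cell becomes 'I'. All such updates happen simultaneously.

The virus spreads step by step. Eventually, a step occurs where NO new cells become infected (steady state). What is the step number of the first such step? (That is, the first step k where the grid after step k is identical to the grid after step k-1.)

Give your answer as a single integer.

Step 0 (initial): 2 infected
Step 1: +4 new -> 6 infected
Step 2: +5 new -> 11 infected
Step 3: +6 new -> 17 infected
Step 4: +6 new -> 23 infected
Step 5: +4 new -> 27 infected
Step 6: +3 new -> 30 infected
Step 7: +2 new -> 32 infected
Step 8: +0 new -> 32 infected

Answer: 8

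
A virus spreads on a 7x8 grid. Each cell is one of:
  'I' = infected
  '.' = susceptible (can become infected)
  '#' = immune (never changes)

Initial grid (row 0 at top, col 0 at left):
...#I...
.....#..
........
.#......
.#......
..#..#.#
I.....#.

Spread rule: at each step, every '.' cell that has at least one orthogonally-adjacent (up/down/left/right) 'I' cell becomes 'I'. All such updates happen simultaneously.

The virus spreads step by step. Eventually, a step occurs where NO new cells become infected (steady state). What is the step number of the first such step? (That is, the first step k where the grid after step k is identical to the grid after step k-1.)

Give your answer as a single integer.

Step 0 (initial): 2 infected
Step 1: +4 new -> 6 infected
Step 2: +6 new -> 12 infected
Step 3: +8 new -> 20 infected
Step 4: +11 new -> 31 infected
Step 5: +10 new -> 41 infected
Step 6: +4 new -> 45 infected
Step 7: +2 new -> 47 infected
Step 8: +0 new -> 47 infected

Answer: 8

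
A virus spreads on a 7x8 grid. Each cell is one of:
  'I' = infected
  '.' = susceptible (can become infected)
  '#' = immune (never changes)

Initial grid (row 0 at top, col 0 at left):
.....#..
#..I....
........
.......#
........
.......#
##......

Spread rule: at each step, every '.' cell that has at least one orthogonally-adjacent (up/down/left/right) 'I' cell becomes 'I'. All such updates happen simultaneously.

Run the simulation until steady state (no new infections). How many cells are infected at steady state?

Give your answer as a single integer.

Step 0 (initial): 1 infected
Step 1: +4 new -> 5 infected
Step 2: +7 new -> 12 infected
Step 3: +7 new -> 19 infected
Step 4: +10 new -> 29 infected
Step 5: +9 new -> 38 infected
Step 6: +6 new -> 44 infected
Step 7: +4 new -> 48 infected
Step 8: +1 new -> 49 infected
Step 9: +1 new -> 50 infected
Step 10: +0 new -> 50 infected

Answer: 50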